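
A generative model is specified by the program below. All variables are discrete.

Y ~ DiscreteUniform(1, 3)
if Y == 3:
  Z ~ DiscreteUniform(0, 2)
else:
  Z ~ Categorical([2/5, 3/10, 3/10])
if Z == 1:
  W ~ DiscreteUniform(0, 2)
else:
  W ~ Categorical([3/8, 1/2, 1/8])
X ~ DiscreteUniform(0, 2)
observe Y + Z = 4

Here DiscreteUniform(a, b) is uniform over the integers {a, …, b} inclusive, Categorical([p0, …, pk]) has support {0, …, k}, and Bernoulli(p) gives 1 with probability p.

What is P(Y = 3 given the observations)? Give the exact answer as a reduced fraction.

P(Y = 3 | obs) = 10/19

Enumerate traces; 18 have nonzero weight after conditioning:
  (Y=2, Z=2, W=0, X=0) weight 1/80
  (Y=2, Z=2, W=0, X=1) weight 1/80
  (Y=2, Z=2, W=0, X=2) weight 1/80
  (Y=2, Z=2, W=1, X=0) weight 1/60
  (Y=2, Z=2, W=1, X=1) weight 1/60
  (Y=2, Z=2, W=1, X=2) weight 1/60
  (Y=2, Z=2, W=2, X=0) weight 1/240
  (Y=2, Z=2, W=2, X=1) weight 1/240
  (Y=3, Z=1, W=0, X=0) weight 1/81
  … 9 more
Group by Y:
  weight(Y=2) = 1/10
  weight(Y=3) = 1/9
Total weight = 1/10 + 1/9 = 19/90
P(Y=2 | obs) = 1/10 / 19/90 = 9/19
P(Y=3 | obs) = 1/9 / 19/90 = 10/19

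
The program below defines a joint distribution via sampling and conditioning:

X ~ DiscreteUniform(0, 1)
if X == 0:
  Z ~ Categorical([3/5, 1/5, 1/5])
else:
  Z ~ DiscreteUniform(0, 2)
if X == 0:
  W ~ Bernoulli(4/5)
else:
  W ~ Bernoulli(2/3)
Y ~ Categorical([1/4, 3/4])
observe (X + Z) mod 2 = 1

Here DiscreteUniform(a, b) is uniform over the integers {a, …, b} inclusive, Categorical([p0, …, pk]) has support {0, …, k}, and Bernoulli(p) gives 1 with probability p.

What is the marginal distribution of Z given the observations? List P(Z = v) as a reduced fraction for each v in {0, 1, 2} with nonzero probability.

Enumerate traces; 12 have nonzero weight after conditioning:
  (X=0, Z=1, W=0, Y=0) weight 1/200
  (X=0, Z=1, W=0, Y=1) weight 3/200
  (X=0, Z=1, W=1, Y=0) weight 1/50
  (X=0, Z=1, W=1, Y=1) weight 3/50
  (X=1, Z=0, W=0, Y=0) weight 1/72
  (X=1, Z=0, W=0, Y=1) weight 1/24
  (X=1, Z=0, W=1, Y=0) weight 1/36
  (X=1, Z=0, W=1, Y=1) weight 1/12
  (X=1, Z=2, W=0, Y=0) weight 1/72
  … 3 more
Group by Z:
  weight(Z=0) = 1/6
  weight(Z=1) = 1/10
  weight(Z=2) = 1/6
Total weight = 1/6 + 1/10 + 1/6 = 13/30
P(Z=0 | obs) = 1/6 / 13/30 = 5/13
P(Z=1 | obs) = 1/10 / 13/30 = 3/13
P(Z=2 | obs) = 1/6 / 13/30 = 5/13

P(Z=0) = 5/13, P(Z=1) = 3/13, P(Z=2) = 5/13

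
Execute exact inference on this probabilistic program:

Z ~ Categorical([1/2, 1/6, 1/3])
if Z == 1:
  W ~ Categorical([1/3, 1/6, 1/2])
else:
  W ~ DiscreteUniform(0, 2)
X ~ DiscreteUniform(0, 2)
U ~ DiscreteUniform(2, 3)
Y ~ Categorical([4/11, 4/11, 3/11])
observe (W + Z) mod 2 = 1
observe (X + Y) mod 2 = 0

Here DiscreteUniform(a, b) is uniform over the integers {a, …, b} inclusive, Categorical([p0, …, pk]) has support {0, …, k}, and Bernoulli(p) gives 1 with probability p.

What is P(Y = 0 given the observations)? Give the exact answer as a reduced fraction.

Enumerate traces; 40 have nonzero weight after conditioning:
  (Z=0, W=1, X=0, U=2, Y=0) weight 1/99
  (Z=0, W=1, X=0, U=2, Y=2) weight 1/132
  (Z=0, W=1, X=0, U=3, Y=0) weight 1/99
  (Z=0, W=1, X=0, U=3, Y=2) weight 1/132
  (Z=0, W=1, X=1, U=2, Y=1) weight 1/99
  (Z=0, W=1, X=1, U=3, Y=1) weight 1/99
  (Z=0, W=1, X=2, U=2, Y=0) weight 1/99
  (Z=0, W=1, X=2, U=2, Y=2) weight 1/132
  … 32 more
Group by Y:
  weight(Y=0) = 10/99
  weight(Y=1) = 5/99
  weight(Y=2) = 5/66
Total weight = 10/99 + 5/99 + 5/66 = 5/22
P(Y=0 | obs) = 10/99 / 5/22 = 4/9
P(Y=1 | obs) = 5/99 / 5/22 = 2/9
P(Y=2 | obs) = 5/66 / 5/22 = 1/3

P(Y = 0 | obs) = 4/9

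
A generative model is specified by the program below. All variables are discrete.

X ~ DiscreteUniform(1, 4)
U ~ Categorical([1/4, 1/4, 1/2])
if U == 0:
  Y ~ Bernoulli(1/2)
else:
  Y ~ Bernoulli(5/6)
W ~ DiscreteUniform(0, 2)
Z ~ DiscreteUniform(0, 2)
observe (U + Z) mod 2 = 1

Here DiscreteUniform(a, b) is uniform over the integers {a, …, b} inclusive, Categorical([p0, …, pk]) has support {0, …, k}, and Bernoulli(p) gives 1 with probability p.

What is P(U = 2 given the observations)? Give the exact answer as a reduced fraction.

P(U = 2 | obs) = 2/5

Enumerate traces; 96 have nonzero weight after conditioning:
  (X=1, U=0, Y=0, W=0, Z=1) weight 1/288
  (X=1, U=0, Y=0, W=1, Z=1) weight 1/288
  (X=1, U=0, Y=0, W=2, Z=1) weight 1/288
  (X=1, U=0, Y=1, W=0, Z=1) weight 1/288
  (X=1, U=0, Y=1, W=1, Z=1) weight 1/288
  (X=1, U=0, Y=1, W=2, Z=1) weight 1/288
  (X=1, U=1, Y=0, W=0, Z=0) weight 1/864
  (X=1, U=1, Y=0, W=0, Z=2) weight 1/864
  (X=1, U=2, Y=0, W=0, Z=1) weight 1/432
  … 87 more
Group by U:
  weight(U=0) = 1/12
  weight(U=1) = 1/6
  weight(U=2) = 1/6
Total weight = 1/12 + 1/6 + 1/6 = 5/12
P(U=0 | obs) = 1/12 / 5/12 = 1/5
P(U=1 | obs) = 1/6 / 5/12 = 2/5
P(U=2 | obs) = 1/6 / 5/12 = 2/5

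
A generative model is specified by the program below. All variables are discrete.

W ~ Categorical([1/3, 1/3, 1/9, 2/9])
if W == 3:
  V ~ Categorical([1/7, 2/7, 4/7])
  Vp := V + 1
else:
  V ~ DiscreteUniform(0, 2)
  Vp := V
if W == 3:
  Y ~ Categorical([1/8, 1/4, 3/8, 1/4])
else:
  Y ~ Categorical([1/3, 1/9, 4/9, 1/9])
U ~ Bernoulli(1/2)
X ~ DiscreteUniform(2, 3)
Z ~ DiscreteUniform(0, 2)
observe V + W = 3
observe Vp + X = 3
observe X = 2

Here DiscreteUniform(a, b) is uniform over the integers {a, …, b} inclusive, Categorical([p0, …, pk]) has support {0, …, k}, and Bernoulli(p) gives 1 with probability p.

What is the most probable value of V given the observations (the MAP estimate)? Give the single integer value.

Enumerate traces; 48 have nonzero weight after conditioning:
  (W=2, V=1, Y=0, U=0, X=2, Z=0) weight 1/972
  (W=2, V=1, Y=0, U=0, X=2, Z=1) weight 1/972
  (W=2, V=1, Y=0, U=0, X=2, Z=2) weight 1/972
  (W=2, V=1, Y=0, U=1, X=2, Z=0) weight 1/972
  (W=2, V=1, Y=0, U=1, X=2, Z=1) weight 1/972
  (W=2, V=1, Y=0, U=1, X=2, Z=2) weight 1/972
  (W=2, V=1, Y=1, U=0, X=2, Z=0) weight 1/2916
  (W=2, V=1, Y=1, U=0, X=2, Z=1) weight 1/2916
  (W=3, V=0, Y=0, U=0, X=2, Z=0) weight 1/3024
  … 39 more
Group by V:
  weight(V=0) = 1/63
  weight(V=1) = 1/54
Total weight = 1/63 + 1/54 = 13/378
P(V=0 | obs) = 1/63 / 13/378 = 6/13
P(V=1 | obs) = 1/54 / 13/378 = 7/13
argmax = 1

argmax_v P(V = v | obs) = 1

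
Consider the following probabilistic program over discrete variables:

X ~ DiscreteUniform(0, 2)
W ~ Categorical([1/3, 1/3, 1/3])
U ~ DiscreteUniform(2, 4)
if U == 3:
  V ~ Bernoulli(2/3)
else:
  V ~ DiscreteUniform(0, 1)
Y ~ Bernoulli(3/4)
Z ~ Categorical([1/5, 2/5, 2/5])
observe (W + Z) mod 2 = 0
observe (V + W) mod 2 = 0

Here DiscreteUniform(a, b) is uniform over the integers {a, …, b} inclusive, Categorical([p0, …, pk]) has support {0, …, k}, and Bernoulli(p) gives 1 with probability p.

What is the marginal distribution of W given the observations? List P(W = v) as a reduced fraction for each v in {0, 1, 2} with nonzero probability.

P(W=0) = 6/17, P(W=1) = 5/17, P(W=2) = 6/17

Enumerate traces; 90 have nonzero weight after conditioning:
  (X=0, W=0, U=2, V=0, Y=0, Z=0) weight 1/1080
  (X=0, W=0, U=2, V=0, Y=0, Z=2) weight 1/540
  (X=0, W=0, U=2, V=0, Y=1, Z=0) weight 1/360
  (X=0, W=0, U=2, V=0, Y=1, Z=2) weight 1/180
  (X=0, W=0, U=3, V=0, Y=0, Z=0) weight 1/1620
  (X=0, W=0, U=3, V=0, Y=0, Z=2) weight 1/810
  (X=0, W=0, U=3, V=0, Y=1, Z=0) weight 1/540
  (X=0, W=0, U=3, V=0, Y=1, Z=2) weight 1/270
  (X=0, W=1, U=2, V=1, Y=0, Z=1) weight 1/540
  (X=0, W=2, U=2, V=0, Y=0, Z=0) weight 1/1080
  … 80 more
Group by W:
  weight(W=0) = 4/45
  weight(W=1) = 2/27
  weight(W=2) = 4/45
Total weight = 4/45 + 2/27 + 4/45 = 34/135
P(W=0 | obs) = 4/45 / 34/135 = 6/17
P(W=1 | obs) = 2/27 / 34/135 = 5/17
P(W=2 | obs) = 4/45 / 34/135 = 6/17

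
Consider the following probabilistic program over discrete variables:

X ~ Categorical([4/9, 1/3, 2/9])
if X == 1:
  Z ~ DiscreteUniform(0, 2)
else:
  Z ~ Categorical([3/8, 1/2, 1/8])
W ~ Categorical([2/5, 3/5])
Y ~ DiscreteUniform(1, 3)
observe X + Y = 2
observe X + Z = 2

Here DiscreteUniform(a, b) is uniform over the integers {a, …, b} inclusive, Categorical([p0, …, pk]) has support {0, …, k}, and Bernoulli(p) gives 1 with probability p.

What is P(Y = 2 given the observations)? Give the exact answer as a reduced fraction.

P(Y = 2 | obs) = 1/3

Enumerate traces; 4 have nonzero weight after conditioning:
  (X=0, Z=2, W=0, Y=2) weight 1/135
  (X=0, Z=2, W=1, Y=2) weight 1/90
  (X=1, Z=1, W=0, Y=1) weight 2/135
  (X=1, Z=1, W=1, Y=1) weight 1/45
Group by Y:
  weight(Y=1) = 1/27
  weight(Y=2) = 1/54
Total weight = 1/27 + 1/54 = 1/18
P(Y=1 | obs) = 1/27 / 1/18 = 2/3
P(Y=2 | obs) = 1/54 / 1/18 = 1/3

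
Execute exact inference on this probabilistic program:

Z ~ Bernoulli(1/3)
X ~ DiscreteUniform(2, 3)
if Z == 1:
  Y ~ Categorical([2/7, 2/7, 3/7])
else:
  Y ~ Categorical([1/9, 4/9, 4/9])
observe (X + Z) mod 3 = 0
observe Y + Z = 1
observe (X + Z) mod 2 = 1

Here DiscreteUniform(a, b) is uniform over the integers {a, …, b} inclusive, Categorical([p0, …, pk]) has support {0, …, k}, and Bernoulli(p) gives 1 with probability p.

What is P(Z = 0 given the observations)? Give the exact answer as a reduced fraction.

P(Z = 0 | obs) = 28/37

Enumerate traces; 2 have nonzero weight after conditioning:
  (Z=0, X=3, Y=1) weight 4/27
  (Z=1, X=2, Y=0) weight 1/21
Group by Z:
  weight(Z=0) = 4/27
  weight(Z=1) = 1/21
Total weight = 4/27 + 1/21 = 37/189
P(Z=0 | obs) = 4/27 / 37/189 = 28/37
P(Z=1 | obs) = 1/21 / 37/189 = 9/37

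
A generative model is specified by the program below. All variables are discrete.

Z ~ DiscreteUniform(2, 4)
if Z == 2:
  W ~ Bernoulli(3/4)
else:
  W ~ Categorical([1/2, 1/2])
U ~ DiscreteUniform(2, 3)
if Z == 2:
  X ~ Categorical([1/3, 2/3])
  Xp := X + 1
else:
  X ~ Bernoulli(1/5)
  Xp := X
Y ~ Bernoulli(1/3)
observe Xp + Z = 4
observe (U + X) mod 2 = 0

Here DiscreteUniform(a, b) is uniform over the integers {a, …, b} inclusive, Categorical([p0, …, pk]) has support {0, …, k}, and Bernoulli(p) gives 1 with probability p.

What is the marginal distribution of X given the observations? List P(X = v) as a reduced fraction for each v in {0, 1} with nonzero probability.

Enumerate traces; 12 have nonzero weight after conditioning:
  (Z=2, W=0, U=3, X=1, Y=0) weight 1/54
  (Z=2, W=0, U=3, X=1, Y=1) weight 1/108
  (Z=2, W=1, U=3, X=1, Y=0) weight 1/18
  (Z=2, W=1, U=3, X=1, Y=1) weight 1/36
  (Z=3, W=0, U=3, X=1, Y=0) weight 1/90
  (Z=3, W=0, U=3, X=1, Y=1) weight 1/180
  (Z=3, W=1, U=3, X=1, Y=0) weight 1/90
  (Z=3, W=1, U=3, X=1, Y=1) weight 1/180
  (Z=4, W=0, U=2, X=0, Y=0) weight 2/45
  … 3 more
Group by X:
  weight(X=0) = 2/15
  weight(X=1) = 13/90
Total weight = 2/15 + 13/90 = 5/18
P(X=0 | obs) = 2/15 / 5/18 = 12/25
P(X=1 | obs) = 13/90 / 5/18 = 13/25

P(X=0) = 12/25, P(X=1) = 13/25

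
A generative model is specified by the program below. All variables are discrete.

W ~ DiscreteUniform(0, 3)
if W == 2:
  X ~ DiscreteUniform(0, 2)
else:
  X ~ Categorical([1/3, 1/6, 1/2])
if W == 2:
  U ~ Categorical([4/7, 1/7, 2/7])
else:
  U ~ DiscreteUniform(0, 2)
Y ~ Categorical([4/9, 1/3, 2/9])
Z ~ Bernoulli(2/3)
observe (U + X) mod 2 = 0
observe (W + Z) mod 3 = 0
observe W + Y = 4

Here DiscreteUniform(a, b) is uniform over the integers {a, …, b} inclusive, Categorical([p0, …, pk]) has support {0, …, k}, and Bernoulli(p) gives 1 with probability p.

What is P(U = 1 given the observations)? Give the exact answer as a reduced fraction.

Enumerate traces; 10 have nonzero weight after conditioning:
  (W=2, X=0, U=0, Y=2, Z=1) weight 4/567
  (W=2, X=0, U=2, Y=2, Z=1) weight 2/567
  (W=2, X=1, U=1, Y=2, Z=1) weight 1/567
  (W=2, X=2, U=0, Y=2, Z=1) weight 4/567
  (W=2, X=2, U=2, Y=2, Z=1) weight 2/567
  (W=3, X=0, U=0, Y=1, Z=0) weight 1/324
  (W=3, X=0, U=2, Y=1, Z=0) weight 1/324
  (W=3, X=1, U=1, Y=1, Z=0) weight 1/648
  … 2 more
Group by U:
  weight(U=0) = 11/504
  weight(U=1) = 5/1512
  weight(U=2) = 67/4536
Total weight = 11/504 + 5/1512 + 67/4536 = 181/4536
P(U=0 | obs) = 11/504 / 181/4536 = 99/181
P(U=1 | obs) = 5/1512 / 181/4536 = 15/181
P(U=2 | obs) = 67/4536 / 181/4536 = 67/181

P(U = 1 | obs) = 15/181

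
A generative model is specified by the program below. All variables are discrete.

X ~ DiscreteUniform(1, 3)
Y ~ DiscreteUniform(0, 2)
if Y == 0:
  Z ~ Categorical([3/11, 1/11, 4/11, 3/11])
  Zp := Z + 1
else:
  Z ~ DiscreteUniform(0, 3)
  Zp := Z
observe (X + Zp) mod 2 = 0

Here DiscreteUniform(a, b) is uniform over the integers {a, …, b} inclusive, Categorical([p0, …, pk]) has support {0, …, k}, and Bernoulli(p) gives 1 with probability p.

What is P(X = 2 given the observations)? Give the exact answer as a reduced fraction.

P(X = 2 | obs) = 5/17

Enumerate traces; 18 have nonzero weight after conditioning:
  (X=1, Y=0, Z=0) weight 1/33
  (X=1, Y=0, Z=2) weight 4/99
  (X=1, Y=1, Z=1) weight 1/36
  (X=1, Y=1, Z=3) weight 1/36
  (X=1, Y=2, Z=1) weight 1/36
  (X=1, Y=2, Z=3) weight 1/36
  (X=2, Y=0, Z=1) weight 1/99
  (X=2, Y=0, Z=3) weight 1/33
  (X=3, Y=0, Z=0) weight 1/33
  … 9 more
Group by X:
  weight(X=1) = 2/11
  weight(X=2) = 5/33
  weight(X=3) = 2/11
Total weight = 2/11 + 5/33 + 2/11 = 17/33
P(X=1 | obs) = 2/11 / 17/33 = 6/17
P(X=2 | obs) = 5/33 / 17/33 = 5/17
P(X=3 | obs) = 2/11 / 17/33 = 6/17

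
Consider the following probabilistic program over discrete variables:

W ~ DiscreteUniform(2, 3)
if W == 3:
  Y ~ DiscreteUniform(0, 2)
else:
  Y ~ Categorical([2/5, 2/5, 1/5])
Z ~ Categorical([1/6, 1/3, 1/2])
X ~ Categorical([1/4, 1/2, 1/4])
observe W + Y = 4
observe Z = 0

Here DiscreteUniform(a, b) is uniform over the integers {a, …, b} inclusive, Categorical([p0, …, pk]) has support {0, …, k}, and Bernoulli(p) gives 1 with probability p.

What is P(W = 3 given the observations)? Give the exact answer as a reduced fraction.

Enumerate traces; 6 have nonzero weight after conditioning:
  (W=2, Y=2, Z=0, X=0) weight 1/240
  (W=2, Y=2, Z=0, X=1) weight 1/120
  (W=2, Y=2, Z=0, X=2) weight 1/240
  (W=3, Y=1, Z=0, X=0) weight 1/144
  (W=3, Y=1, Z=0, X=1) weight 1/72
  (W=3, Y=1, Z=0, X=2) weight 1/144
Group by W:
  weight(W=2) = 1/60
  weight(W=3) = 1/36
Total weight = 1/60 + 1/36 = 2/45
P(W=2 | obs) = 1/60 / 2/45 = 3/8
P(W=3 | obs) = 1/36 / 2/45 = 5/8

P(W = 3 | obs) = 5/8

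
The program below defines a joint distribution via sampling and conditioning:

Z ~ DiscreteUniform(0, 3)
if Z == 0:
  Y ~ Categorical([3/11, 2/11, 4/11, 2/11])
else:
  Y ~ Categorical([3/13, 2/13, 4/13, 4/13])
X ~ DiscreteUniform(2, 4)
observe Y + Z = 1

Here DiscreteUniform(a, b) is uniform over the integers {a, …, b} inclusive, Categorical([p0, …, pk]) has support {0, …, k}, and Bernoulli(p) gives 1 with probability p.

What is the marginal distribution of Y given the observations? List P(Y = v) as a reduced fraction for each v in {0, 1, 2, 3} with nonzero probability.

P(Y=0) = 33/59, P(Y=1) = 26/59

Enumerate traces; 6 have nonzero weight after conditioning:
  (Z=0, Y=1, X=2) weight 1/66
  (Z=0, Y=1, X=3) weight 1/66
  (Z=0, Y=1, X=4) weight 1/66
  (Z=1, Y=0, X=2) weight 1/52
  (Z=1, Y=0, X=3) weight 1/52
  (Z=1, Y=0, X=4) weight 1/52
Group by Y:
  weight(Y=0) = 3/52
  weight(Y=1) = 1/22
Total weight = 3/52 + 1/22 = 59/572
P(Y=0 | obs) = 3/52 / 59/572 = 33/59
P(Y=1 | obs) = 1/22 / 59/572 = 26/59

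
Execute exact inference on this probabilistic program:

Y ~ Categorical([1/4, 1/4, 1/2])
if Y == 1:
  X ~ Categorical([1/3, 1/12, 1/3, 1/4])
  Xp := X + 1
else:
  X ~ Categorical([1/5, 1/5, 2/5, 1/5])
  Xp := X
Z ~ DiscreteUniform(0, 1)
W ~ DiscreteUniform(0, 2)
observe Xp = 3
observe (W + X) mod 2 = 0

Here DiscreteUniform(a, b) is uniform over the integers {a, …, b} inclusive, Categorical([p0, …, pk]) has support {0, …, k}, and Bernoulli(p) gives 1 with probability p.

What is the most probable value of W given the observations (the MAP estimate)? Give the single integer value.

argmax_v P(W = v | obs) = 1

Enumerate traces; 8 have nonzero weight after conditioning:
  (Y=0, X=3, Z=0, W=1) weight 1/120
  (Y=0, X=3, Z=1, W=1) weight 1/120
  (Y=1, X=2, Z=0, W=0) weight 1/72
  (Y=1, X=2, Z=0, W=2) weight 1/72
  (Y=1, X=2, Z=1, W=0) weight 1/72
  (Y=1, X=2, Z=1, W=2) weight 1/72
  (Y=2, X=3, Z=0, W=1) weight 1/60
  (Y=2, X=3, Z=1, W=1) weight 1/60
Group by W:
  weight(W=0) = 1/36
  weight(W=1) = 1/20
  weight(W=2) = 1/36
Total weight = 1/36 + 1/20 + 1/36 = 19/180
P(W=0 | obs) = 1/36 / 19/180 = 5/19
P(W=1 | obs) = 1/20 / 19/180 = 9/19
P(W=2 | obs) = 1/36 / 19/180 = 5/19
argmax = 1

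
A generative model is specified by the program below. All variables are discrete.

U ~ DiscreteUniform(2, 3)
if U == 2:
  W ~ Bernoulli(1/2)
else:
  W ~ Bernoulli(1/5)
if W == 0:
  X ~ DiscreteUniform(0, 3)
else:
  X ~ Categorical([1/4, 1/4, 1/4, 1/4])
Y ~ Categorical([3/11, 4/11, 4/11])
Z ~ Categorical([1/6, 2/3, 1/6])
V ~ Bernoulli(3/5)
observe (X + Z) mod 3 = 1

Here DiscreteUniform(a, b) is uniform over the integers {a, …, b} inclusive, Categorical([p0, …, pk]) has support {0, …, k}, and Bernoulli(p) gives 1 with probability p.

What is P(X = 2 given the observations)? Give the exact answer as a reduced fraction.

Enumerate traces; 96 have nonzero weight after conditioning:
  (U=2, W=0, X=0, Y=0, Z=1, V=0) weight 1/220
  (U=2, W=0, X=0, Y=0, Z=1, V=1) weight 3/440
  (U=2, W=0, X=0, Y=1, Z=1, V=0) weight 1/165
  (U=2, W=0, X=0, Y=1, Z=1, V=1) weight 1/110
  (U=2, W=0, X=0, Y=2, Z=1, V=0) weight 1/165
  (U=2, W=0, X=0, Y=2, Z=1, V=1) weight 1/110
  (U=2, W=0, X=1, Y=0, Z=0, V=0) weight 1/880
  (U=2, W=0, X=1, Y=0, Z=0, V=1) weight 3/1760
  (U=2, W=0, X=2, Y=0, Z=2, V=0) weight 1/880
  (U=2, W=0, X=3, Y=0, Z=1, V=0) weight 1/220
  … 86 more
Group by X:
  weight(X=0) = 1/6
  weight(X=1) = 1/24
  weight(X=2) = 1/24
  weight(X=3) = 1/6
Total weight = 1/6 + 1/24 + 1/24 + 1/6 = 5/12
P(X=0 | obs) = 1/6 / 5/12 = 2/5
P(X=1 | obs) = 1/24 / 5/12 = 1/10
P(X=2 | obs) = 1/24 / 5/12 = 1/10
P(X=3 | obs) = 1/6 / 5/12 = 2/5

P(X = 2 | obs) = 1/10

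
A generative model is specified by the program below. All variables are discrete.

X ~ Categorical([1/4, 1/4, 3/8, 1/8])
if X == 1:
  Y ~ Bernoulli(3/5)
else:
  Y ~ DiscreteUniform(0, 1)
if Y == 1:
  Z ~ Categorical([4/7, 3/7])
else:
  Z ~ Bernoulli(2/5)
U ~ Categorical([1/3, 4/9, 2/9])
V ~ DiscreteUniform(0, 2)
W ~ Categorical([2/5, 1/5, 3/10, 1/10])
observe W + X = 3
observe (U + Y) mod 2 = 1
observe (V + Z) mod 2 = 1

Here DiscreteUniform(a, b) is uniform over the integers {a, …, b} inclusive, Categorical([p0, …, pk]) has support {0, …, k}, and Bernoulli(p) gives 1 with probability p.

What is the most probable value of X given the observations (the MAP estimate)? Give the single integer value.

argmax_v P(X = v | obs) = 1

Enumerate traces; 36 have nonzero weight after conditioning:
  (X=0, Y=0, Z=0, U=1, V=1, W=3) weight 1/900
  (X=0, Y=0, Z=1, U=1, V=0, W=3) weight 1/1350
  (X=0, Y=0, Z=1, U=1, V=2, W=3) weight 1/1350
  (X=0, Y=1, Z=0, U=0, V=1, W=3) weight 1/1260
  (X=0, Y=1, Z=0, U=2, V=1, W=3) weight 1/1890
  (X=0, Y=1, Z=1, U=0, V=0, W=3) weight 1/1680
  (X=0, Y=1, Z=1, U=0, V=2, W=3) weight 1/1680
  (X=0, Y=1, Z=1, U=2, V=0, W=3) weight 1/2520
  (X=1, Y=0, Z=0, U=1, V=1, W=2) weight 1/375
  (X=2, Y=0, Z=0, U=1, V=1, W=1) weight 1/300
  … 26 more
Group by X:
  weight(X=0) = 223/37800
  weight(X=1) = 571/31500
  weight(X=2) = 223/12600
  weight(X=3) = 223/18900
Total weight = 223/37800 + 571/31500 + 223/12600 + 223/18900 = 281/5250
P(X=0 | obs) = 223/37800 / 281/5250 = 1115/10116
P(X=1 | obs) = 571/31500 / 281/5250 = 571/1686
P(X=2 | obs) = 223/12600 / 281/5250 = 1115/3372
P(X=3 | obs) = 223/18900 / 281/5250 = 1115/5058
argmax = 1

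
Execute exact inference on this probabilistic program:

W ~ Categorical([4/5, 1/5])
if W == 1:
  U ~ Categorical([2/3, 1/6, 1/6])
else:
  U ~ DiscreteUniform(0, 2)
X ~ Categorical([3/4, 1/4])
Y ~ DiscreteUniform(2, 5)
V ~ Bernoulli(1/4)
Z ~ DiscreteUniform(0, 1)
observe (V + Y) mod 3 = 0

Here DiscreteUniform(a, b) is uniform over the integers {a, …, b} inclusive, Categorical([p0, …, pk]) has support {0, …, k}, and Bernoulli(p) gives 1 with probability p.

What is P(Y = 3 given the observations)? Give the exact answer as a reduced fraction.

Enumerate traces; 72 have nonzero weight after conditioning:
  (W=0, U=0, X=0, Y=2, V=1, Z=0) weight 1/160
  (W=0, U=0, X=0, Y=2, V=1, Z=1) weight 1/160
  (W=0, U=0, X=0, Y=3, V=0, Z=0) weight 3/160
  (W=0, U=0, X=0, Y=3, V=0, Z=1) weight 3/160
  (W=0, U=0, X=0, Y=5, V=1, Z=0) weight 1/160
  (W=0, U=0, X=0, Y=5, V=1, Z=1) weight 1/160
  (W=0, U=0, X=1, Y=2, V=1, Z=0) weight 1/480
  (W=0, U=0, X=1, Y=2, V=1, Z=1) weight 1/480
  … 64 more
Group by Y:
  weight(Y=2) = 1/16
  weight(Y=3) = 3/16
  weight(Y=5) = 1/16
Total weight = 1/16 + 3/16 + 1/16 = 5/16
P(Y=2 | obs) = 1/16 / 5/16 = 1/5
P(Y=3 | obs) = 3/16 / 5/16 = 3/5
P(Y=5 | obs) = 1/16 / 5/16 = 1/5

P(Y = 3 | obs) = 3/5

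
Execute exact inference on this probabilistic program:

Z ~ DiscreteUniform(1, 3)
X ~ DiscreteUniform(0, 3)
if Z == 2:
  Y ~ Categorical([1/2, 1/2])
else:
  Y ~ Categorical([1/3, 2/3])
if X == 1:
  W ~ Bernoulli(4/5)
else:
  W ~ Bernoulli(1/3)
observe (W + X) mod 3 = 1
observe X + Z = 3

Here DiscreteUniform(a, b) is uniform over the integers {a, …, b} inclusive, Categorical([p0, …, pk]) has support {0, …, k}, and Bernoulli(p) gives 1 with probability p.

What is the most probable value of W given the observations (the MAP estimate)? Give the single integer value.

Enumerate traces; 4 have nonzero weight after conditioning:
  (Z=2, X=1, Y=0, W=0) weight 1/120
  (Z=2, X=1, Y=1, W=0) weight 1/120
  (Z=3, X=0, Y=0, W=1) weight 1/108
  (Z=3, X=0, Y=1, W=1) weight 1/54
Group by W:
  weight(W=0) = 1/60
  weight(W=1) = 1/36
Total weight = 1/60 + 1/36 = 2/45
P(W=0 | obs) = 1/60 / 2/45 = 3/8
P(W=1 | obs) = 1/36 / 2/45 = 5/8
argmax = 1

argmax_v P(W = v | obs) = 1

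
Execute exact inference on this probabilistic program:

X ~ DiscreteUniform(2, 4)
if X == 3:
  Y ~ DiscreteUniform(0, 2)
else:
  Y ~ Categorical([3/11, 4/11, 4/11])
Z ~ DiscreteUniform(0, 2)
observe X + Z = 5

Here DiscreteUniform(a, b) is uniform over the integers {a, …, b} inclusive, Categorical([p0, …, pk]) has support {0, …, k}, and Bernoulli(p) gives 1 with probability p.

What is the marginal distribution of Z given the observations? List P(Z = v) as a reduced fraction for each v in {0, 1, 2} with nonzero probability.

Enumerate traces; 6 have nonzero weight after conditioning:
  (X=3, Y=0, Z=2) weight 1/27
  (X=3, Y=1, Z=2) weight 1/27
  (X=3, Y=2, Z=2) weight 1/27
  (X=4, Y=0, Z=1) weight 1/33
  (X=4, Y=1, Z=1) weight 4/99
  (X=4, Y=2, Z=1) weight 4/99
Group by Z:
  weight(Z=1) = 1/9
  weight(Z=2) = 1/9
Total weight = 1/9 + 1/9 = 2/9
P(Z=1 | obs) = 1/9 / 2/9 = 1/2
P(Z=2 | obs) = 1/9 / 2/9 = 1/2

P(Z=1) = 1/2, P(Z=2) = 1/2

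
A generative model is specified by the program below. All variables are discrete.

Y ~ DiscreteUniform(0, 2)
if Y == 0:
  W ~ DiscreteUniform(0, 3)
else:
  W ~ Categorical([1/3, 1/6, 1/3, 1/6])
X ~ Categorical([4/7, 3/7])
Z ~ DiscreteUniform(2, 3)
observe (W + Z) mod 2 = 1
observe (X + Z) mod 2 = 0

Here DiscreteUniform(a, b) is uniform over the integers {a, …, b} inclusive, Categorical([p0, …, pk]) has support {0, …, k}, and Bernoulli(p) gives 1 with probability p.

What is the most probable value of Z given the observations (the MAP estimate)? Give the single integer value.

argmax_v P(Z = v | obs) = 3

Enumerate traces; 12 have nonzero weight after conditioning:
  (Y=0, W=0, X=1, Z=3) weight 1/56
  (Y=0, W=1, X=0, Z=2) weight 1/42
  (Y=0, W=2, X=1, Z=3) weight 1/56
  (Y=0, W=3, X=0, Z=2) weight 1/42
  (Y=1, W=0, X=1, Z=3) weight 1/42
  (Y=1, W=1, X=0, Z=2) weight 1/63
  (Y=1, W=2, X=1, Z=3) weight 1/42
  (Y=1, W=3, X=0, Z=2) weight 1/63
  … 4 more
Group by Z:
  weight(Z=2) = 1/9
  weight(Z=3) = 11/84
Total weight = 1/9 + 11/84 = 61/252
P(Z=2 | obs) = 1/9 / 61/252 = 28/61
P(Z=3 | obs) = 11/84 / 61/252 = 33/61
argmax = 3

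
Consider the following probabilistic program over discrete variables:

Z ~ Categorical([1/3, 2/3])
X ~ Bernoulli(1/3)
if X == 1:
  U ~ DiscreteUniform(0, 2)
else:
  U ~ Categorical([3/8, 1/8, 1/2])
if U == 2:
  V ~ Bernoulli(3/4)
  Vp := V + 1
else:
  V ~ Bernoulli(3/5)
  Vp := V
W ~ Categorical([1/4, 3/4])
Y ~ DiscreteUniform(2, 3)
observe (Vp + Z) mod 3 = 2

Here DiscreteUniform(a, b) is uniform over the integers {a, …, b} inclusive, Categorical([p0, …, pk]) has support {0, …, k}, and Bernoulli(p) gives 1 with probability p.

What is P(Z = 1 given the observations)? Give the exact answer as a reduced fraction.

Enumerate traces; 32 have nonzero weight after conditioning:
  (Z=0, X=0, U=2, V=1, W=0, Y=2) weight 1/96
  (Z=0, X=0, U=2, V=1, W=0, Y=3) weight 1/96
  (Z=0, X=0, U=2, V=1, W=1, Y=2) weight 1/32
  (Z=0, X=0, U=2, V=1, W=1, Y=3) weight 1/32
  (Z=0, X=1, U=2, V=1, W=0, Y=2) weight 1/288
  (Z=0, X=1, U=2, V=1, W=0, Y=3) weight 1/288
  (Z=0, X=1, U=2, V=1, W=1, Y=2) weight 1/96
  (Z=0, X=1, U=2, V=1, W=1, Y=3) weight 1/96
  (Z=1, X=0, U=0, V=1, W=0, Y=2) weight 1/80
  … 23 more
Group by Z:
  weight(Z=0) = 1/9
  weight(Z=1) = 8/27
Total weight = 1/9 + 8/27 = 11/27
P(Z=0 | obs) = 1/9 / 11/27 = 3/11
P(Z=1 | obs) = 8/27 / 11/27 = 8/11

P(Z = 1 | obs) = 8/11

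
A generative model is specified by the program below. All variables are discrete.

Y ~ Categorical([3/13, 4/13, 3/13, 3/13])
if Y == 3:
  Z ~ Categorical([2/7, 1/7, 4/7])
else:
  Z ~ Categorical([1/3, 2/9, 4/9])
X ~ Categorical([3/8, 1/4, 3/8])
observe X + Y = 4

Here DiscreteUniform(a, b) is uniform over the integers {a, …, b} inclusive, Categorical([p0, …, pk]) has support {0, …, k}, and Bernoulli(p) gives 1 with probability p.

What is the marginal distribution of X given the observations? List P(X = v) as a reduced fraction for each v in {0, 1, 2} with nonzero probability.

P(X=1) = 2/5, P(X=2) = 3/5

Enumerate traces; 6 have nonzero weight after conditioning:
  (Y=2, Z=0, X=2) weight 3/104
  (Y=2, Z=1, X=2) weight 1/52
  (Y=2, Z=2, X=2) weight 1/26
  (Y=3, Z=0, X=1) weight 3/182
  (Y=3, Z=1, X=1) weight 3/364
  (Y=3, Z=2, X=1) weight 3/91
Group by X:
  weight(X=1) = 3/52
  weight(X=2) = 9/104
Total weight = 3/52 + 9/104 = 15/104
P(X=1 | obs) = 3/52 / 15/104 = 2/5
P(X=2 | obs) = 9/104 / 15/104 = 3/5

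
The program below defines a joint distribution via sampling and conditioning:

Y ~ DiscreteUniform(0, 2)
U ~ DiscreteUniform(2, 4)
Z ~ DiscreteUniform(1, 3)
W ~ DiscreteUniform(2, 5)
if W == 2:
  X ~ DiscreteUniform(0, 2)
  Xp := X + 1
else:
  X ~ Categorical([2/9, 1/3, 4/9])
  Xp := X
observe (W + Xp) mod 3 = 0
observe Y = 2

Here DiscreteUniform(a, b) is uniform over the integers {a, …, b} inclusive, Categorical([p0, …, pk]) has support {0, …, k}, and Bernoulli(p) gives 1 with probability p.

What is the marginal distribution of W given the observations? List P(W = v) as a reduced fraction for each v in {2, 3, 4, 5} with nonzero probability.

Enumerate traces; 36 have nonzero weight after conditioning:
  (Y=2, U=2, Z=1, W=2, X=0) weight 1/324
  (Y=2, U=2, Z=1, W=3, X=0) weight 1/486
  (Y=2, U=2, Z=1, W=4, X=2) weight 1/243
  (Y=2, U=2, Z=1, W=5, X=1) weight 1/324
  (Y=2, U=2, Z=2, W=2, X=0) weight 1/324
  (Y=2, U=2, Z=2, W=3, X=0) weight 1/486
  (Y=2, U=2, Z=2, W=4, X=2) weight 1/243
  (Y=2, U=2, Z=2, W=5, X=1) weight 1/324
  … 28 more
Group by W:
  weight(W=2) = 1/36
  weight(W=3) = 1/54
  weight(W=4) = 1/27
  weight(W=5) = 1/36
Total weight = 1/36 + 1/54 + 1/27 + 1/36 = 1/9
P(W=2 | obs) = 1/36 / 1/9 = 1/4
P(W=3 | obs) = 1/54 / 1/9 = 1/6
P(W=4 | obs) = 1/27 / 1/9 = 1/3
P(W=5 | obs) = 1/36 / 1/9 = 1/4

P(W=2) = 1/4, P(W=3) = 1/6, P(W=4) = 1/3, P(W=5) = 1/4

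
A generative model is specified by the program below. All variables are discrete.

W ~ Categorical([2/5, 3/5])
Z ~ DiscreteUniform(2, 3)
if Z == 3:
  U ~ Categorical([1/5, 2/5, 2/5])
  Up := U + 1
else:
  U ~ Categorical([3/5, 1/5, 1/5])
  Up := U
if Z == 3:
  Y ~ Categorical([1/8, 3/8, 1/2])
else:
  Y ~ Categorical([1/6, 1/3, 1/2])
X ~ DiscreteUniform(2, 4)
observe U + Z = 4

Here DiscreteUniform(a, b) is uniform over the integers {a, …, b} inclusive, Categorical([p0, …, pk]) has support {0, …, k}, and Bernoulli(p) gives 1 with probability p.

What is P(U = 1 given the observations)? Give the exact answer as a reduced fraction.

P(U = 1 | obs) = 2/3

Enumerate traces; 36 have nonzero weight after conditioning:
  (W=0, Z=2, U=2, Y=0, X=2) weight 1/450
  (W=0, Z=2, U=2, Y=0, X=3) weight 1/450
  (W=0, Z=2, U=2, Y=0, X=4) weight 1/450
  (W=0, Z=2, U=2, Y=1, X=2) weight 1/225
  (W=0, Z=2, U=2, Y=1, X=3) weight 1/225
  (W=0, Z=2, U=2, Y=1, X=4) weight 1/225
  (W=0, Z=2, U=2, Y=2, X=2) weight 1/150
  (W=0, Z=2, U=2, Y=2, X=3) weight 1/150
  (W=0, Z=3, U=1, Y=0, X=2) weight 1/300
  … 27 more
Group by U:
  weight(U=1) = 1/5
  weight(U=2) = 1/10
Total weight = 1/5 + 1/10 = 3/10
P(U=1 | obs) = 1/5 / 3/10 = 2/3
P(U=2 | obs) = 1/10 / 3/10 = 1/3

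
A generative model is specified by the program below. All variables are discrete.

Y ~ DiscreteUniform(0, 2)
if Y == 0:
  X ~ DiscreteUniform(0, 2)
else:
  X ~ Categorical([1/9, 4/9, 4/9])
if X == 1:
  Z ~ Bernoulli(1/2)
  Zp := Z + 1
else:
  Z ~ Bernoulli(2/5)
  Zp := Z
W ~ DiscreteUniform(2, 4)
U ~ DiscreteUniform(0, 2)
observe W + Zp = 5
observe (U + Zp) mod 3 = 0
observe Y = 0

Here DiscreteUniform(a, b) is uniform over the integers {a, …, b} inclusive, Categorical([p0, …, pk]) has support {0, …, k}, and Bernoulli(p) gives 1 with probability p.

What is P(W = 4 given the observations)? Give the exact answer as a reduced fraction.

Enumerate traces; 4 have nonzero weight after conditioning:
  (Y=0, X=0, Z=1, W=4, U=2) weight 2/405
  (Y=0, X=1, Z=0, W=4, U=2) weight 1/162
  (Y=0, X=1, Z=1, W=3, U=1) weight 1/162
  (Y=0, X=2, Z=1, W=4, U=2) weight 2/405
Group by W:
  weight(W=3) = 1/162
  weight(W=4) = 13/810
Total weight = 1/162 + 13/810 = 1/45
P(W=3 | obs) = 1/162 / 1/45 = 5/18
P(W=4 | obs) = 13/810 / 1/45 = 13/18

P(W = 4 | obs) = 13/18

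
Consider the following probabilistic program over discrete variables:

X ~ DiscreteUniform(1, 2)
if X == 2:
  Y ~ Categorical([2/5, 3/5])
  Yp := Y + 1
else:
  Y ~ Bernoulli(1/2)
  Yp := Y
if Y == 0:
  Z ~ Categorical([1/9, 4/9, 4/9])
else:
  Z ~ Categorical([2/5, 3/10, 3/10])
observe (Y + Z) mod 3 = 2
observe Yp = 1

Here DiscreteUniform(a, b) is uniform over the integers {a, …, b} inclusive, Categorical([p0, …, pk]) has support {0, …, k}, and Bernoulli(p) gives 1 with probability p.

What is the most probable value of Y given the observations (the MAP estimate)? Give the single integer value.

argmax_v P(Y = v | obs) = 0

Enumerate traces; 2 have nonzero weight after conditioning:
  (X=1, Y=1, Z=1) weight 3/40
  (X=2, Y=0, Z=2) weight 4/45
Group by Y:
  weight(Y=0) = 4/45
  weight(Y=1) = 3/40
Total weight = 4/45 + 3/40 = 59/360
P(Y=0 | obs) = 4/45 / 59/360 = 32/59
P(Y=1 | obs) = 3/40 / 59/360 = 27/59
argmax = 0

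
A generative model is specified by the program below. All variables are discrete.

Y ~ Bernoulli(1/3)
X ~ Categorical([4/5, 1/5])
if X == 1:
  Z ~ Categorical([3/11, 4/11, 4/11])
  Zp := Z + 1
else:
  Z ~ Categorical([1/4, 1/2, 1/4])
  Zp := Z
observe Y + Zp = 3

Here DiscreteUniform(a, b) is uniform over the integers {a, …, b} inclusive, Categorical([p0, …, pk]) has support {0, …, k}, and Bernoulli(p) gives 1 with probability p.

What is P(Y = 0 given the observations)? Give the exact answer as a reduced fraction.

P(Y = 0 | obs) = 8/23

Enumerate traces; 3 have nonzero weight after conditioning:
  (Y=0, X=1, Z=2) weight 8/165
  (Y=1, X=0, Z=2) weight 1/15
  (Y=1, X=1, Z=1) weight 4/165
Group by Y:
  weight(Y=0) = 8/165
  weight(Y=1) = 1/11
Total weight = 8/165 + 1/11 = 23/165
P(Y=0 | obs) = 8/165 / 23/165 = 8/23
P(Y=1 | obs) = 1/11 / 23/165 = 15/23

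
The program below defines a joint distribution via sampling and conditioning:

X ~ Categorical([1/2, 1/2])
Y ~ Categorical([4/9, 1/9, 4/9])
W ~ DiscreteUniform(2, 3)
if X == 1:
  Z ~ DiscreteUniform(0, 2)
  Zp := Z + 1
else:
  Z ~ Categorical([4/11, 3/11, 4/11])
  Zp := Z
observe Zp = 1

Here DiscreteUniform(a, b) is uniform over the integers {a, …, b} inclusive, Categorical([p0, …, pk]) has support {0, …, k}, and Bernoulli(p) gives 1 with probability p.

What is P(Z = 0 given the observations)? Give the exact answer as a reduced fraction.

P(Z = 0 | obs) = 11/20

Enumerate traces; 12 have nonzero weight after conditioning:
  (X=0, Y=0, W=2, Z=1) weight 1/33
  (X=0, Y=0, W=3, Z=1) weight 1/33
  (X=0, Y=1, W=2, Z=1) weight 1/132
  (X=0, Y=1, W=3, Z=1) weight 1/132
  (X=0, Y=2, W=2, Z=1) weight 1/33
  (X=0, Y=2, W=3, Z=1) weight 1/33
  (X=1, Y=0, W=2, Z=0) weight 1/27
  (X=1, Y=0, W=3, Z=0) weight 1/27
  … 4 more
Group by Z:
  weight(Z=0) = 1/6
  weight(Z=1) = 3/22
Total weight = 1/6 + 3/22 = 10/33
P(Z=0 | obs) = 1/6 / 10/33 = 11/20
P(Z=1 | obs) = 3/22 / 10/33 = 9/20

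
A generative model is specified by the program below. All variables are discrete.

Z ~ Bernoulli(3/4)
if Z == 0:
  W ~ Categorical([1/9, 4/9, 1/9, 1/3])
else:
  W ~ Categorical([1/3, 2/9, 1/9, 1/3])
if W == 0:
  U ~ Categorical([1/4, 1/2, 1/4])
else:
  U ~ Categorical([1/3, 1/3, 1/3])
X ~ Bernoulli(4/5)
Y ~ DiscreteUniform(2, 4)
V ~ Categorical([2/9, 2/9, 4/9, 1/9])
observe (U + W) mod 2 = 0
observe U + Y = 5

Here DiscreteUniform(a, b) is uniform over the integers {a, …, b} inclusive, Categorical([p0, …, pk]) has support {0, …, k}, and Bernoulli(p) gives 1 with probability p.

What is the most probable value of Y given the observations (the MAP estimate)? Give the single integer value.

argmax_v P(Y = v | obs) = 4

Enumerate traces; 64 have nonzero weight after conditioning:
  (Z=0, W=0, U=2, X=0, Y=3, V=0) weight 1/9720
  (Z=0, W=0, U=2, X=0, Y=3, V=1) weight 1/9720
  (Z=0, W=0, U=2, X=0, Y=3, V=2) weight 1/4860
  (Z=0, W=0, U=2, X=0, Y=3, V=3) weight 1/19440
  (Z=0, W=0, U=2, X=1, Y=3, V=0) weight 1/2430
  (Z=0, W=0, U=2, X=1, Y=3, V=1) weight 1/2430
  (Z=0, W=0, U=2, X=1, Y=3, V=2) weight 1/1215
  (Z=0, W=0, U=2, X=1, Y=3, V=3) weight 1/4860
  (Z=0, W=1, U=1, X=0, Y=4, V=0) weight 2/3645
  … 55 more
Group by Y:
  weight(Y=3) = 23/648
  weight(Y=4) = 11/162
Total weight = 23/648 + 11/162 = 67/648
P(Y=3 | obs) = 23/648 / 67/648 = 23/67
P(Y=4 | obs) = 11/162 / 67/648 = 44/67
argmax = 4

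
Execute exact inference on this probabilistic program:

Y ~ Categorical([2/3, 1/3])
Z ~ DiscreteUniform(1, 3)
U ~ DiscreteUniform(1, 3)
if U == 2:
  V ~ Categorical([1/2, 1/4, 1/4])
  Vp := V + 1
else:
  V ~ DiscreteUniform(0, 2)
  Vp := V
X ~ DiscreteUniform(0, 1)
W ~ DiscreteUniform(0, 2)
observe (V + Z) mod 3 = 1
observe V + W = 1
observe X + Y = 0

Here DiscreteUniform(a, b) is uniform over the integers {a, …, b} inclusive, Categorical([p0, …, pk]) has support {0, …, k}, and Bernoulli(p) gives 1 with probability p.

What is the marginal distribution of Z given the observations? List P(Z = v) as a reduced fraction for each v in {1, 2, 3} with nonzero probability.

P(Z=1) = 14/25, P(Z=3) = 11/25

Enumerate traces; 6 have nonzero weight after conditioning:
  (Y=0, Z=1, U=1, V=0, X=0, W=1) weight 1/243
  (Y=0, Z=1, U=2, V=0, X=0, W=1) weight 1/162
  (Y=0, Z=1, U=3, V=0, X=0, W=1) weight 1/243
  (Y=0, Z=3, U=1, V=1, X=0, W=0) weight 1/243
  (Y=0, Z=3, U=2, V=1, X=0, W=0) weight 1/324
  (Y=0, Z=3, U=3, V=1, X=0, W=0) weight 1/243
Group by Z:
  weight(Z=1) = 7/486
  weight(Z=3) = 11/972
Total weight = 7/486 + 11/972 = 25/972
P(Z=1 | obs) = 7/486 / 25/972 = 14/25
P(Z=3 | obs) = 11/972 / 25/972 = 11/25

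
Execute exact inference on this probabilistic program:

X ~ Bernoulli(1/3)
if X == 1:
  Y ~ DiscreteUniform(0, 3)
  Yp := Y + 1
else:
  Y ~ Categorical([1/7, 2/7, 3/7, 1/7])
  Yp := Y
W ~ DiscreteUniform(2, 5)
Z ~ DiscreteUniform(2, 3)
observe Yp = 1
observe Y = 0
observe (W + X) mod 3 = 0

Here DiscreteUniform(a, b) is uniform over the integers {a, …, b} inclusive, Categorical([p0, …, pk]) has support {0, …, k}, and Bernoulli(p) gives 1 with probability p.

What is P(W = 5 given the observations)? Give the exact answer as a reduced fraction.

Enumerate traces; 4 have nonzero weight after conditioning:
  (X=1, Y=0, W=2, Z=2) weight 1/96
  (X=1, Y=0, W=2, Z=3) weight 1/96
  (X=1, Y=0, W=5, Z=2) weight 1/96
  (X=1, Y=0, W=5, Z=3) weight 1/96
Group by W:
  weight(W=2) = 1/48
  weight(W=5) = 1/48
Total weight = 1/48 + 1/48 = 1/24
P(W=2 | obs) = 1/48 / 1/24 = 1/2
P(W=5 | obs) = 1/48 / 1/24 = 1/2

P(W = 5 | obs) = 1/2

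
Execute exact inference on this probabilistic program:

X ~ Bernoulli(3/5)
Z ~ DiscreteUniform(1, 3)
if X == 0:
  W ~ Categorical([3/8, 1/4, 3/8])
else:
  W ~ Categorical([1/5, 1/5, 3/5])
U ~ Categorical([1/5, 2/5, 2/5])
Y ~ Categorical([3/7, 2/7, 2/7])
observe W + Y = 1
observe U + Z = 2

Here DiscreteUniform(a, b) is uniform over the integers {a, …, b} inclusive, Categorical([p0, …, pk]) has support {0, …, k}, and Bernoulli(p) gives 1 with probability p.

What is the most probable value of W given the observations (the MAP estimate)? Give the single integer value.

argmax_v P(W = v | obs) = 1

Enumerate traces; 8 have nonzero weight after conditioning:
  (X=0, Z=1, W=0, U=1, Y=1) weight 1/175
  (X=0, Z=1, W=1, U=1, Y=0) weight 1/175
  (X=0, Z=2, W=0, U=0, Y=1) weight 1/350
  (X=0, Z=2, W=1, U=0, Y=0) weight 1/350
  (X=1, Z=1, W=0, U=1, Y=1) weight 4/875
  (X=1, Z=1, W=1, U=1, Y=0) weight 6/875
  (X=1, Z=2, W=0, U=0, Y=1) weight 2/875
  (X=1, Z=2, W=1, U=0, Y=0) weight 3/875
Group by W:
  weight(W=0) = 27/1750
  weight(W=1) = 33/1750
Total weight = 27/1750 + 33/1750 = 6/175
P(W=0 | obs) = 27/1750 / 6/175 = 9/20
P(W=1 | obs) = 33/1750 / 6/175 = 11/20
argmax = 1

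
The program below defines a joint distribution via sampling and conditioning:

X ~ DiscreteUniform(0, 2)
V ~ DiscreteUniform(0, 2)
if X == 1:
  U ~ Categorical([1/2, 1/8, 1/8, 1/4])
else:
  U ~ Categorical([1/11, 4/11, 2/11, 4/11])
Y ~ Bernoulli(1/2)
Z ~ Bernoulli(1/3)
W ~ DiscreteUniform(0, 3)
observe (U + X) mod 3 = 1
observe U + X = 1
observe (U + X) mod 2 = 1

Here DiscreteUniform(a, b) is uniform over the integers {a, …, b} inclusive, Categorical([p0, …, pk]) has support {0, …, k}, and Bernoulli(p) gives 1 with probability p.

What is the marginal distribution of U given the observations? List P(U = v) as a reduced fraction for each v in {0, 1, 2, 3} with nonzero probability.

Enumerate traces; 96 have nonzero weight after conditioning:
  (X=0, V=0, U=1, Y=0, Z=0, W=0) weight 1/297
  (X=0, V=0, U=1, Y=0, Z=0, W=1) weight 1/297
  (X=0, V=0, U=1, Y=0, Z=0, W=2) weight 1/297
  (X=0, V=0, U=1, Y=0, Z=0, W=3) weight 1/297
  (X=0, V=0, U=1, Y=0, Z=1, W=0) weight 1/594
  (X=0, V=0, U=1, Y=0, Z=1, W=1) weight 1/594
  (X=0, V=0, U=1, Y=0, Z=1, W=2) weight 1/594
  (X=0, V=0, U=1, Y=0, Z=1, W=3) weight 1/594
  (X=1, V=0, U=0, Y=0, Z=0, W=0) weight 1/216
  … 87 more
Group by U:
  weight(U=0) = 1/6
  weight(U=1) = 4/33
Total weight = 1/6 + 4/33 = 19/66
P(U=0 | obs) = 1/6 / 19/66 = 11/19
P(U=1 | obs) = 4/33 / 19/66 = 8/19

P(U=0) = 11/19, P(U=1) = 8/19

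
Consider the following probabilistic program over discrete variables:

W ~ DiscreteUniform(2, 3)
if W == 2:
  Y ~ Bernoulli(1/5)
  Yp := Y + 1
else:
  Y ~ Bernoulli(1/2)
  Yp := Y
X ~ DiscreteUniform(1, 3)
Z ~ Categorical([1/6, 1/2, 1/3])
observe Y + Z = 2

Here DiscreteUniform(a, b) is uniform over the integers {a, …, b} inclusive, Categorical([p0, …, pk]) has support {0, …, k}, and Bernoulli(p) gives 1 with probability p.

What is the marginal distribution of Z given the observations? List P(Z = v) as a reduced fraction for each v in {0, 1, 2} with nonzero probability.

P(Z=1) = 21/47, P(Z=2) = 26/47

Enumerate traces; 12 have nonzero weight after conditioning:
  (W=2, Y=0, X=1, Z=2) weight 2/45
  (W=2, Y=0, X=2, Z=2) weight 2/45
  (W=2, Y=0, X=3, Z=2) weight 2/45
  (W=2, Y=1, X=1, Z=1) weight 1/60
  (W=2, Y=1, X=2, Z=1) weight 1/60
  (W=2, Y=1, X=3, Z=1) weight 1/60
  (W=3, Y=0, X=1, Z=2) weight 1/36
  (W=3, Y=0, X=2, Z=2) weight 1/36
  … 4 more
Group by Z:
  weight(Z=1) = 7/40
  weight(Z=2) = 13/60
Total weight = 7/40 + 13/60 = 47/120
P(Z=1 | obs) = 7/40 / 47/120 = 21/47
P(Z=2 | obs) = 13/60 / 47/120 = 26/47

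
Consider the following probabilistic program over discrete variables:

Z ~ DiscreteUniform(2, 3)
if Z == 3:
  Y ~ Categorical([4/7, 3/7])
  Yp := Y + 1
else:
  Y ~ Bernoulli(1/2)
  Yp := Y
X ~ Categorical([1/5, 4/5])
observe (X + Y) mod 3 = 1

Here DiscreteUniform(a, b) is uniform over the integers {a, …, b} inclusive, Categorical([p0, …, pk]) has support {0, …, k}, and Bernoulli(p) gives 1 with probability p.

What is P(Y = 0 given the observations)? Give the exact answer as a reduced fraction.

Enumerate traces; 4 have nonzero weight after conditioning:
  (Z=2, Y=0, X=1) weight 1/5
  (Z=2, Y=1, X=0) weight 1/20
  (Z=3, Y=0, X=1) weight 8/35
  (Z=3, Y=1, X=0) weight 3/70
Group by Y:
  weight(Y=0) = 3/7
  weight(Y=1) = 13/140
Total weight = 3/7 + 13/140 = 73/140
P(Y=0 | obs) = 3/7 / 73/140 = 60/73
P(Y=1 | obs) = 13/140 / 73/140 = 13/73

P(Y = 0 | obs) = 60/73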